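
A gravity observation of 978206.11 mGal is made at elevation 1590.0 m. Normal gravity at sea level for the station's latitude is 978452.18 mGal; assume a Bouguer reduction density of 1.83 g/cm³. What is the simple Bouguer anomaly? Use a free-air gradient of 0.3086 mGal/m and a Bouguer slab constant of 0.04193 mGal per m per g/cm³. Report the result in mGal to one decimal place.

Free-air correction = 0.3086 × 1590.0 = 490.67 mGal
Free-air anomaly = 978206.11 − 978452.18 + (490.67) = 244.60 mGal
Bouguer slab correction = 0.04193 × 1.83 × 1590.0 = 122.00 mGal
Simple Bouguer anomaly = 244.60 − (122.00) = 122.60 mGal

122.6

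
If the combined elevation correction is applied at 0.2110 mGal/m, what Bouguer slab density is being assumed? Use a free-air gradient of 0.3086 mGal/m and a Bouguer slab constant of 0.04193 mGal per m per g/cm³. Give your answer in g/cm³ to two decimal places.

2.33

0.2110 = 0.3086 − 0.04193 × ρ
ρ = (0.3086 − 0.2110) / 0.04193 = 2.33 g/cm³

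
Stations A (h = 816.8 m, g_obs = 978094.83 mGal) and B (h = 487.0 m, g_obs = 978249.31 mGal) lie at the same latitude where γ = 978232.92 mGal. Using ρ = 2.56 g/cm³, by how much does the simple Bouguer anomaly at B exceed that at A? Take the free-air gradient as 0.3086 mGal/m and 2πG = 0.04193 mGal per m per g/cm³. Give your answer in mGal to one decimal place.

88.1

Δg_SB(A) = 978094.83 − 978232.92 + 0.3086×816.8 − 0.04193×2.56×816.8 = 26.30 mGal
Δg_SB(B) = 978249.31 − 978232.92 + 0.3086×487.0 − 0.04193×2.56×487.0 = 114.40 mGal
Difference = 114.40 − (26.30) = 88.10 mGal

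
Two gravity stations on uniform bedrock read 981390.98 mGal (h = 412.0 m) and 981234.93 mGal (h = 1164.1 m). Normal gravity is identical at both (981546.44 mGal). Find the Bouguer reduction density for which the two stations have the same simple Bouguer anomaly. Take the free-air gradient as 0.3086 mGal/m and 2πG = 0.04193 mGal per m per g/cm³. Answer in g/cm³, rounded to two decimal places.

Δg_obs = 981234.93 − 981390.98 = -156.05 mGal over Δh = 1164.1 − 412.0 = 752.1 m
Equal Bouguer anomalies ⇒ Δg_obs + (0.3086 − 0.04193ρ)·Δh = 0
0.3086 − 0.04193ρ = −Δg_obs/Δh = 0.20749
ρ = (0.3086 − 0.20749) / 0.04193 = 2.41 g/cm³

2.41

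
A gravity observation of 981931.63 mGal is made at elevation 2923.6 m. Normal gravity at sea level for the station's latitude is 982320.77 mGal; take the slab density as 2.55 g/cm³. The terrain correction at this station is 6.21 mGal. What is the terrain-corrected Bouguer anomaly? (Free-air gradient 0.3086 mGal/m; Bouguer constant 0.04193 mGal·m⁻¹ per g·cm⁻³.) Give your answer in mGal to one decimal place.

206.7

Free-air correction = 0.3086 × 2923.6 = 902.22 mGal
Free-air anomaly = 981931.63 − 982320.77 + (902.22) = 513.08 mGal
Bouguer slab correction = 0.04193 × 2.55 × 2923.6 = 312.60 mGal
Simple Bouguer anomaly = 513.08 − (312.60) = 200.48 mGal
Complete Bouguer anomaly = 200.48 + 6.21 = 206.69 mGal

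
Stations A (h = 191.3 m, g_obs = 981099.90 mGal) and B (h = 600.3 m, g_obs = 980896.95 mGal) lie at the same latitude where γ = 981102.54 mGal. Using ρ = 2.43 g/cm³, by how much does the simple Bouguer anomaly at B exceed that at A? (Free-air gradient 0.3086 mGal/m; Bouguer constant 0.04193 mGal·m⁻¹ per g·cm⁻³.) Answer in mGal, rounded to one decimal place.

Δg_SB(A) = 981099.90 − 981102.54 + 0.3086×191.3 − 0.04193×2.43×191.3 = 36.90 mGal
Δg_SB(B) = 980896.95 − 981102.54 + 0.3086×600.3 − 0.04193×2.43×600.3 = -81.50 mGal
Difference = -81.50 − (36.90) = -118.40 mGal

-118.4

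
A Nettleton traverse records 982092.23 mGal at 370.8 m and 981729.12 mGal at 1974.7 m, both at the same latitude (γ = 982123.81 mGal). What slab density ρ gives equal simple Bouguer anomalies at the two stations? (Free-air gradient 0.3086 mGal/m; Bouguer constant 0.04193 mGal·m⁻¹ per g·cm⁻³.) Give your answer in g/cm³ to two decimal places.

Δg_obs = 981729.12 − 982092.23 = -363.11 mGal over Δh = 1974.7 − 370.8 = 1603.9 m
Equal Bouguer anomalies ⇒ Δg_obs + (0.3086 − 0.04193ρ)·Δh = 0
0.3086 − 0.04193ρ = −Δg_obs/Δh = 0.22639
ρ = (0.3086 − 0.22639) / 0.04193 = 1.96 g/cm³

1.96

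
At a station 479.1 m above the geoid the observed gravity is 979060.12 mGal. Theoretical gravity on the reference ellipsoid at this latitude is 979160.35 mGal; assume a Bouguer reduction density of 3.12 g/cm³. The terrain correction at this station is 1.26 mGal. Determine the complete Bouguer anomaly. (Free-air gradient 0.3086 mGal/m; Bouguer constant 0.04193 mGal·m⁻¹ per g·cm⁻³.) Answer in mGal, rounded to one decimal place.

Free-air correction = 0.3086 × 479.1 = 147.85 mGal
Free-air anomaly = 979060.12 − 979160.35 + (147.85) = 47.62 mGal
Bouguer slab correction = 0.04193 × 3.12 × 479.1 = 62.68 mGal
Simple Bouguer anomaly = 47.62 − (62.68) = -15.06 mGal
Complete Bouguer anomaly = -15.06 + 1.26 = -13.80 mGal

-13.8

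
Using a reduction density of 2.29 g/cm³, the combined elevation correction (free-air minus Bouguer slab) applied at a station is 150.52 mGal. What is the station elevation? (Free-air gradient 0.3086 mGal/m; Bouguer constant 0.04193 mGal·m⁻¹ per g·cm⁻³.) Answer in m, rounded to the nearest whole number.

708

Combined gradient = 0.3086 − 0.04193 × 2.29 = 0.2125803 mGal/m
h = 150.52 / 0.2125803 = 708.06 m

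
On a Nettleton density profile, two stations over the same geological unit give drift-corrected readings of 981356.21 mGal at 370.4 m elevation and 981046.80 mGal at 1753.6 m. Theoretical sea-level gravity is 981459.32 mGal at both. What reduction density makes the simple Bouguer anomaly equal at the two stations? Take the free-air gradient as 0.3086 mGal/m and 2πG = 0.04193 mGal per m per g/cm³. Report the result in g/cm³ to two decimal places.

2.03

Δg_obs = 981046.80 − 981356.21 = -309.41 mGal over Δh = 1753.6 − 370.4 = 1383.2 m
Equal Bouguer anomalies ⇒ Δg_obs + (0.3086 − 0.04193ρ)·Δh = 0
0.3086 − 0.04193ρ = −Δg_obs/Δh = 0.22369
ρ = (0.3086 − 0.22369) / 0.04193 = 2.03 g/cm³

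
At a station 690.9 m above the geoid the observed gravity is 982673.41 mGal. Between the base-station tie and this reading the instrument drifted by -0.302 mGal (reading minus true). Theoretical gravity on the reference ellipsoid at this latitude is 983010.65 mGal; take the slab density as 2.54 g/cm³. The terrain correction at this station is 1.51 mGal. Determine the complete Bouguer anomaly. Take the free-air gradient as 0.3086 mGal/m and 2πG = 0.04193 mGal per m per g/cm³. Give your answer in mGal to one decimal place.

-195.8

Drift-corrected reading = 982673.41 − (-0.302) = 982673.712 mGal
Free-air correction = 0.3086 × 690.9 = 213.21 mGal
Free-air anomaly = 982673.712 − 983010.65 + (213.21) = -123.728 mGal
Bouguer slab correction = 0.04193 × 2.54 × 690.9 = 73.58 mGal
Simple Bouguer anomaly = -123.728 − (73.58) = -197.308 mGal
Complete Bouguer anomaly = -197.308 + 1.51 = -195.798 mGal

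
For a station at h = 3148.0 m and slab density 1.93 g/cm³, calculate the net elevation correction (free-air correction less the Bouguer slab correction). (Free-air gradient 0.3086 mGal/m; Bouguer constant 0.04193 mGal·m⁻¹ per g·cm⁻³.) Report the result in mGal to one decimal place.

Combined gradient = 0.3086 − 0.04193 × 1.93 = 0.2276751 mGal/m
Combined elevation correction = 0.2276751 × 3148.0 = 716.7 mGal

716.7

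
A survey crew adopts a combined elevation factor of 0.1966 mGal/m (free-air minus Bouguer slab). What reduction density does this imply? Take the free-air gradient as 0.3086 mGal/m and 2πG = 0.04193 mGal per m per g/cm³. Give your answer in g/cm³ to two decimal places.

0.1966 = 0.3086 − 0.04193 × ρ
ρ = (0.3086 − 0.1966) / 0.04193 = 2.67 g/cm³

2.67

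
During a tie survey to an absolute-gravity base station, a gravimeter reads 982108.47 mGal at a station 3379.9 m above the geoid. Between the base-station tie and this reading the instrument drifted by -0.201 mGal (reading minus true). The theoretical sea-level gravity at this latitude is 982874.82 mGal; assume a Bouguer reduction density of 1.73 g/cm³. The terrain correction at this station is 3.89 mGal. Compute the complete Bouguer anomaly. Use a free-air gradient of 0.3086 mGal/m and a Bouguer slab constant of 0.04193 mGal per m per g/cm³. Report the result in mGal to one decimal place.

35.6

Drift-corrected reading = 982108.47 − (-0.201) = 982108.671 mGal
Free-air correction = 0.3086 × 3379.9 = 1043.04 mGal
Free-air anomaly = 982108.671 − 982874.82 + (1043.04) = 276.891 mGal
Bouguer slab correction = 0.04193 × 1.73 × 3379.9 = 245.17 mGal
Simple Bouguer anomaly = 276.891 − (245.17) = 31.721 mGal
Complete Bouguer anomaly = 31.721 + 3.89 = 35.611 mGal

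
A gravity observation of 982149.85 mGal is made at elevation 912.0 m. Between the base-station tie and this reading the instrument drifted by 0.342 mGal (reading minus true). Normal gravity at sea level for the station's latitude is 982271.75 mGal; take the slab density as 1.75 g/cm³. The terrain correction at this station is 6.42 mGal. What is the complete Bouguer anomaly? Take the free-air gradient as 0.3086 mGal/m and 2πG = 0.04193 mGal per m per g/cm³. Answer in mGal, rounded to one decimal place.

98.7

Drift-corrected reading = 982149.85 − (0.342) = 982149.508 mGal
Free-air correction = 0.3086 × 912.0 = 281.44 mGal
Free-air anomaly = 982149.508 − 982271.75 + (281.44) = 159.198 mGal
Bouguer slab correction = 0.04193 × 1.75 × 912.0 = 66.92 mGal
Simple Bouguer anomaly = 159.198 − (66.92) = 92.278 mGal
Complete Bouguer anomaly = 92.278 + 6.42 = 98.698 mGal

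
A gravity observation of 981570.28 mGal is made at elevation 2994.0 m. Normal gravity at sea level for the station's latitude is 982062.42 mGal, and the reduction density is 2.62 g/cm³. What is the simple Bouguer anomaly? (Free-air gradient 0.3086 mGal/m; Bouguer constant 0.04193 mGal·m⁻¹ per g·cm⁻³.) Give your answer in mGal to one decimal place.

102.9

Free-air correction = 0.3086 × 2994.0 = 923.95 mGal
Free-air anomaly = 981570.28 − 982062.42 + (923.95) = 431.81 mGal
Bouguer slab correction = 0.04193 × 2.62 × 2994.0 = 328.91 mGal
Simple Bouguer anomaly = 431.81 − (328.91) = 102.90 mGal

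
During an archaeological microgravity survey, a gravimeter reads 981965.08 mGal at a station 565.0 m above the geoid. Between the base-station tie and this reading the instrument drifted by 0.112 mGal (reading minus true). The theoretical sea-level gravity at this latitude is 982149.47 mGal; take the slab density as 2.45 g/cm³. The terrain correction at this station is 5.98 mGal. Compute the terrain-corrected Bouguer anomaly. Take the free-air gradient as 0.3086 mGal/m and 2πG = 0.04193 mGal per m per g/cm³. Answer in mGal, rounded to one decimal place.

-62.2

Drift-corrected reading = 981965.08 − (0.112) = 981964.968 mGal
Free-air correction = 0.3086 × 565.0 = 174.36 mGal
Free-air anomaly = 981964.968 − 982149.47 + (174.36) = -10.142 mGal
Bouguer slab correction = 0.04193 × 2.45 × 565.0 = 58.04 mGal
Simple Bouguer anomaly = -10.142 − (58.04) = -68.182 mGal
Complete Bouguer anomaly = -68.182 + 5.98 = -62.202 mGal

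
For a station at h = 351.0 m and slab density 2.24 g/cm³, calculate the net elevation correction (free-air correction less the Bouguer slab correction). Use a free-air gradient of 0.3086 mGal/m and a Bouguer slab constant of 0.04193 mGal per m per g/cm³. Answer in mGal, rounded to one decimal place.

75.4

Combined gradient = 0.3086 − 0.04193 × 2.24 = 0.2146768 mGal/m
Combined elevation correction = 0.2146768 × 351.0 = 75.4 mGal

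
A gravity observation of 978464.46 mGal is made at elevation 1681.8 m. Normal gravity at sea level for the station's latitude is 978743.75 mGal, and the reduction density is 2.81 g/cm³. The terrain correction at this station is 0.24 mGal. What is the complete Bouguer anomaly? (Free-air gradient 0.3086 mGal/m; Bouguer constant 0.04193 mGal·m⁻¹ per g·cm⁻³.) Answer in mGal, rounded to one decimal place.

41.8

Free-air correction = 0.3086 × 1681.8 = 519.00 mGal
Free-air anomaly = 978464.46 − 978743.75 + (519.00) = 239.71 mGal
Bouguer slab correction = 0.04193 × 2.81 × 1681.8 = 198.16 mGal
Simple Bouguer anomaly = 239.71 − (198.16) = 41.55 mGal
Complete Bouguer anomaly = 41.55 + 0.24 = 41.79 mGal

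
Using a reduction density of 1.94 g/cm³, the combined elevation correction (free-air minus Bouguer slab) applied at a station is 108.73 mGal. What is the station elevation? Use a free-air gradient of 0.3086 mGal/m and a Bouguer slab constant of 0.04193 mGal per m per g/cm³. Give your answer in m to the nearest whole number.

478

Combined gradient = 0.3086 − 0.04193 × 1.94 = 0.2272558 mGal/m
h = 108.73 / 0.2272558 = 478.45 m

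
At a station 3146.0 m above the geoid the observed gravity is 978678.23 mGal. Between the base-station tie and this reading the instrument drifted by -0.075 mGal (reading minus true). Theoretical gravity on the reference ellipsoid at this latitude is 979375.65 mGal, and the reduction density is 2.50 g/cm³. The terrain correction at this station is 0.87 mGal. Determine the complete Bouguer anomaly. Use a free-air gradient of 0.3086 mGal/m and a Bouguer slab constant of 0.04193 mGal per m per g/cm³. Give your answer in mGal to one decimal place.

-55.4

Drift-corrected reading = 978678.23 − (-0.075) = 978678.305 mGal
Free-air correction = 0.3086 × 3146.0 = 970.86 mGal
Free-air anomaly = 978678.305 − 979375.65 + (970.86) = 273.515 mGal
Bouguer slab correction = 0.04193 × 2.50 × 3146.0 = 329.78 mGal
Simple Bouguer anomaly = 273.515 − (329.78) = -56.265 mGal
Complete Bouguer anomaly = -56.265 + 0.87 = -55.395 mGal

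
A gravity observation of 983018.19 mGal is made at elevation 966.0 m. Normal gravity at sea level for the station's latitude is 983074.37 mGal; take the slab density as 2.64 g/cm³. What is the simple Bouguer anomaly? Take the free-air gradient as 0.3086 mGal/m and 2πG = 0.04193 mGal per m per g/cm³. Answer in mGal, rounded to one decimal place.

Free-air correction = 0.3086 × 966.0 = 298.11 mGal
Free-air anomaly = 983018.19 − 983074.37 + (298.11) = 241.93 mGal
Bouguer slab correction = 0.04193 × 2.64 × 966.0 = 106.93 mGal
Simple Bouguer anomaly = 241.93 − (106.93) = 135.00 mGal

135.0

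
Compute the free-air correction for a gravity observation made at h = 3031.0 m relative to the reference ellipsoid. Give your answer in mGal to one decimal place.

935.4

Free-air correction = 0.3086 × 3031.0 = 935.4 mGal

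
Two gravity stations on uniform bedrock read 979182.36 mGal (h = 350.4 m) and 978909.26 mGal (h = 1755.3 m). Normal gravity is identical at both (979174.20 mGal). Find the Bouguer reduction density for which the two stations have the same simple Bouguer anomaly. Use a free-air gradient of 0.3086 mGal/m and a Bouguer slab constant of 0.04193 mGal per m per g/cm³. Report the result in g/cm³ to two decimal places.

Δg_obs = 978909.26 − 979182.36 = -273.10 mGal over Δh = 1755.3 − 350.4 = 1404.9 m
Equal Bouguer anomalies ⇒ Δg_obs + (0.3086 − 0.04193ρ)·Δh = 0
0.3086 − 0.04193ρ = −Δg_obs/Δh = 0.19439
ρ = (0.3086 − 0.19439) / 0.04193 = 2.72 g/cm³

2.72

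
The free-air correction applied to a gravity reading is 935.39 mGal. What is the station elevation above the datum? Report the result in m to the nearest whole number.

3031

h = 935.39 / 0.3086 = 3031.08 m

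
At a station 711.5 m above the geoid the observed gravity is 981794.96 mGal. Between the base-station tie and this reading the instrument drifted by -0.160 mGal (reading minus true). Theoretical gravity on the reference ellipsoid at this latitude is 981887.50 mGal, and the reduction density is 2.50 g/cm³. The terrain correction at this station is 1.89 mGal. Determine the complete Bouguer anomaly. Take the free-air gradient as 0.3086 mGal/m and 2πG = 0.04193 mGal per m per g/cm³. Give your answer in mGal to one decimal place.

54.5

Drift-corrected reading = 981794.96 − (-0.160) = 981795.120 mGal
Free-air correction = 0.3086 × 711.5 = 219.57 mGal
Free-air anomaly = 981795.120 − 981887.50 + (219.57) = 127.190 mGal
Bouguer slab correction = 0.04193 × 2.50 × 711.5 = 74.58 mGal
Simple Bouguer anomaly = 127.190 − (74.58) = 52.610 mGal
Complete Bouguer anomaly = 52.610 + 1.89 = 54.500 mGal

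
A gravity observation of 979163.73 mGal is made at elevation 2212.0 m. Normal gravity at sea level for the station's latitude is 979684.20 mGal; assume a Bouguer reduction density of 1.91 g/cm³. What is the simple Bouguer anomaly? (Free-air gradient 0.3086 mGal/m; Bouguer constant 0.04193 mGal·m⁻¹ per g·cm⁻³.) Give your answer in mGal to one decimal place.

-15.0

Free-air correction = 0.3086 × 2212.0 = 682.62 mGal
Free-air anomaly = 979163.73 − 979684.20 + (682.62) = 162.15 mGal
Bouguer slab correction = 0.04193 × 1.91 × 2212.0 = 177.15 mGal
Simple Bouguer anomaly = 162.15 − (177.15) = -15.00 mGal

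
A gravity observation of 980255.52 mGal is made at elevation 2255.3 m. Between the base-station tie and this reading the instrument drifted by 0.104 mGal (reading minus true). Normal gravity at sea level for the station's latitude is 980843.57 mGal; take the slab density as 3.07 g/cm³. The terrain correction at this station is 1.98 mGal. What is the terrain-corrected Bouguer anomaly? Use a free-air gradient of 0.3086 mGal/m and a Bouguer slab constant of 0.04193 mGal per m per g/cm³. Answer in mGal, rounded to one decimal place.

Drift-corrected reading = 980255.52 − (0.104) = 980255.416 mGal
Free-air correction = 0.3086 × 2255.3 = 695.99 mGal
Free-air anomaly = 980255.416 − 980843.57 + (695.99) = 107.836 mGal
Bouguer slab correction = 0.04193 × 3.07 × 2255.3 = 290.31 mGal
Simple Bouguer anomaly = 107.836 − (290.31) = -182.474 mGal
Complete Bouguer anomaly = -182.474 + 1.98 = -180.494 mGal

-180.5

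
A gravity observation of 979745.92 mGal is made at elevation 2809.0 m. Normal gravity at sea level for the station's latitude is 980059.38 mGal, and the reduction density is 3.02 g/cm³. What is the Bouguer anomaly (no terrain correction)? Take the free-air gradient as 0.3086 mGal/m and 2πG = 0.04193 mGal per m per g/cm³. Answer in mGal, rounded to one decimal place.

197.7

Free-air correction = 0.3086 × 2809.0 = 866.86 mGal
Free-air anomaly = 979745.92 − 980059.38 + (866.86) = 553.40 mGal
Bouguer slab correction = 0.04193 × 3.02 × 2809.0 = 355.70 mGal
Simple Bouguer anomaly = 553.40 − (355.70) = 197.70 mGal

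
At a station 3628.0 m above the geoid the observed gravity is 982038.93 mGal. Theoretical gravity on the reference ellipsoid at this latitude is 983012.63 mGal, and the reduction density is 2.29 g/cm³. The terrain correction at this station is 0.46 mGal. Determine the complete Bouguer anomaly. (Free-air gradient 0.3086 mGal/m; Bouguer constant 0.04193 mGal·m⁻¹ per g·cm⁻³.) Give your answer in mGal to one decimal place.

-202.0

Free-air correction = 0.3086 × 3628.0 = 1119.60 mGal
Free-air anomaly = 982038.93 − 983012.63 + (1119.60) = 145.90 mGal
Bouguer slab correction = 0.04193 × 2.29 × 3628.0 = 348.36 mGal
Simple Bouguer anomaly = 145.90 − (348.36) = -202.46 mGal
Complete Bouguer anomaly = -202.46 + 0.46 = -202.00 mGal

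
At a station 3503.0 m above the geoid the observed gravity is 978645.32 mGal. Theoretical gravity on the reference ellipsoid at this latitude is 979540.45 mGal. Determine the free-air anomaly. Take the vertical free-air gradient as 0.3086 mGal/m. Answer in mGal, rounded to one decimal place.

185.9

Free-air correction = 0.3086 × 3503.0 = 1081.03 mGal
Free-air anomaly = 978645.32 − 979540.45 + (1081.03) = 185.90 mGal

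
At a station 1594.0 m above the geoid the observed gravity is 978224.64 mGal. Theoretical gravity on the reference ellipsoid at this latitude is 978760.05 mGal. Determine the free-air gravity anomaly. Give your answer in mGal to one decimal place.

-43.5

Free-air correction = 0.3086 × 1594.0 = 491.91 mGal
Free-air anomaly = 978224.64 − 978760.05 + (491.91) = -43.50 mGal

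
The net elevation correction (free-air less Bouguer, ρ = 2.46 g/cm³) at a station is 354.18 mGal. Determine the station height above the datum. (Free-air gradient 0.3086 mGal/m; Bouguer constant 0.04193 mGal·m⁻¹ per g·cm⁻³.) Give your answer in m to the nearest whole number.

Combined gradient = 0.3086 − 0.04193 × 2.46 = 0.2054522 mGal/m
h = 354.18 / 0.2054522 = 1723.90 m

1724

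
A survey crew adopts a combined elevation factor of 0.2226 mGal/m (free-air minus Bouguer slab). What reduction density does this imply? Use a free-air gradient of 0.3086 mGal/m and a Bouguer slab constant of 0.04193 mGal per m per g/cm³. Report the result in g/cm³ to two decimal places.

0.2226 = 0.3086 − 0.04193 × ρ
ρ = (0.3086 − 0.2226) / 0.04193 = 2.05 g/cm³

2.05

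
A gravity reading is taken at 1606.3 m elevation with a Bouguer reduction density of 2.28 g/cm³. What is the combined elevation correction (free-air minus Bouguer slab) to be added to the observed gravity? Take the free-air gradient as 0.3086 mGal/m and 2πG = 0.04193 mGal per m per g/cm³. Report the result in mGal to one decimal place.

342.1

Combined gradient = 0.3086 − 0.04193 × 2.28 = 0.2129996 mGal/m
Combined elevation correction = 0.2129996 × 1606.3 = 342.1 mGal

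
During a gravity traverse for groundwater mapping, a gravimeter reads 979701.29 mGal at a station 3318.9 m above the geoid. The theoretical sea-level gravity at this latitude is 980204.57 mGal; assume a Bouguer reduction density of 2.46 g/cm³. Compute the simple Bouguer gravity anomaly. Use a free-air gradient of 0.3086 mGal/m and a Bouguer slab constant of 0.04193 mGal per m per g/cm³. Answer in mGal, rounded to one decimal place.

178.6

Free-air correction = 0.3086 × 3318.9 = 1024.21 mGal
Free-air anomaly = 979701.29 − 980204.57 + (1024.21) = 520.93 mGal
Bouguer slab correction = 0.04193 × 2.46 × 3318.9 = 342.34 mGal
Simple Bouguer anomaly = 520.93 − (342.34) = 178.59 mGal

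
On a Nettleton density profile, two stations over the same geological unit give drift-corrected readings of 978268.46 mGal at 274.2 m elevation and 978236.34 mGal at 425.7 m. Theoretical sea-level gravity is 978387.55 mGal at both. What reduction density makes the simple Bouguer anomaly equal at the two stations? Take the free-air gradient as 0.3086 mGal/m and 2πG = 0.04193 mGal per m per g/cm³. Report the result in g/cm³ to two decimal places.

Δg_obs = 978236.34 − 978268.46 = -32.12 mGal over Δh = 425.7 − 274.2 = 151.5 m
Equal Bouguer anomalies ⇒ Δg_obs + (0.3086 − 0.04193ρ)·Δh = 0
0.3086 − 0.04193ρ = −Δg_obs/Δh = 0.21201
ρ = (0.3086 − 0.21201) / 0.04193 = 2.30 g/cm³

2.30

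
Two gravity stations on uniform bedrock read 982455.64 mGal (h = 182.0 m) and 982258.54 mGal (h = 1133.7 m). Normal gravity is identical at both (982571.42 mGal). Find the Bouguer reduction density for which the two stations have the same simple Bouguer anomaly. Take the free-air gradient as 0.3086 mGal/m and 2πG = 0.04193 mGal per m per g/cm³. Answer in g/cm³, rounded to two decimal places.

Δg_obs = 982258.54 − 982455.64 = -197.10 mGal over Δh = 1133.7 − 182.0 = 951.7 m
Equal Bouguer anomalies ⇒ Δg_obs + (0.3086 − 0.04193ρ)·Δh = 0
0.3086 − 0.04193ρ = −Δg_obs/Δh = 0.20710
ρ = (0.3086 − 0.20710) / 0.04193 = 2.42 g/cm³

2.42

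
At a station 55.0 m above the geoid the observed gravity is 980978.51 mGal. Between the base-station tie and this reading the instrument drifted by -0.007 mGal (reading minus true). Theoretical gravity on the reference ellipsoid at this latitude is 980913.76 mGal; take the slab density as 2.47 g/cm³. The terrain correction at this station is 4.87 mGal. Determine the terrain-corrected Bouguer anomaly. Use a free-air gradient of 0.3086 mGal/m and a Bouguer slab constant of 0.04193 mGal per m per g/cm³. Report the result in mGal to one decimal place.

80.9

Drift-corrected reading = 980978.51 − (-0.007) = 980978.517 mGal
Free-air correction = 0.3086 × 55.0 = 16.97 mGal
Free-air anomaly = 980978.517 − 980913.76 + (16.97) = 81.727 mGal
Bouguer slab correction = 0.04193 × 2.47 × 55.0 = 5.70 mGal
Simple Bouguer anomaly = 81.727 − (5.70) = 76.027 mGal
Complete Bouguer anomaly = 76.027 + 4.87 = 80.897 mGal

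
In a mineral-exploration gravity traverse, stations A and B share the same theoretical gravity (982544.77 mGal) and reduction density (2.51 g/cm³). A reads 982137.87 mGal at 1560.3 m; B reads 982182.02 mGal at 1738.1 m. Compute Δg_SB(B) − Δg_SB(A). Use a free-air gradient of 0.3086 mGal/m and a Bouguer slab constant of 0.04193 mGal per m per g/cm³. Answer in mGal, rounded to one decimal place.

80.3

Δg_SB(A) = 982137.87 − 982544.77 + 0.3086×1560.3 − 0.04193×2.51×1560.3 = -89.60 mGal
Δg_SB(B) = 982182.02 − 982544.77 + 0.3086×1738.1 − 0.04193×2.51×1738.1 = -9.30 mGal
Difference = -9.30 − (-89.60) = 80.30 mGal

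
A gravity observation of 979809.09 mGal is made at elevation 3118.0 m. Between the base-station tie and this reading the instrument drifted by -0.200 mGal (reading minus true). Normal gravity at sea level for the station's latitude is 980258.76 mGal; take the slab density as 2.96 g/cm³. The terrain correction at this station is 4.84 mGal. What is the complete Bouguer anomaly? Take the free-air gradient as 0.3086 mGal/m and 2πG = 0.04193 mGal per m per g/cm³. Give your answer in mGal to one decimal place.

Drift-corrected reading = 979809.09 − (-0.200) = 979809.290 mGal
Free-air correction = 0.3086 × 3118.0 = 962.21 mGal
Free-air anomaly = 979809.290 − 980258.76 + (962.21) = 512.740 mGal
Bouguer slab correction = 0.04193 × 2.96 × 3118.0 = 386.98 mGal
Simple Bouguer anomaly = 512.740 − (386.98) = 125.760 mGal
Complete Bouguer anomaly = 125.760 + 4.84 = 130.600 mGal

130.6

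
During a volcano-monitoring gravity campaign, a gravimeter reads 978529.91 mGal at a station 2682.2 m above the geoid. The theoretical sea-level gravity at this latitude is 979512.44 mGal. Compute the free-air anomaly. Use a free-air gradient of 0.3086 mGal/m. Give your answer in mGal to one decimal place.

Free-air correction = 0.3086 × 2682.2 = 827.73 mGal
Free-air anomaly = 978529.91 − 979512.44 + (827.73) = -154.80 mGal

-154.8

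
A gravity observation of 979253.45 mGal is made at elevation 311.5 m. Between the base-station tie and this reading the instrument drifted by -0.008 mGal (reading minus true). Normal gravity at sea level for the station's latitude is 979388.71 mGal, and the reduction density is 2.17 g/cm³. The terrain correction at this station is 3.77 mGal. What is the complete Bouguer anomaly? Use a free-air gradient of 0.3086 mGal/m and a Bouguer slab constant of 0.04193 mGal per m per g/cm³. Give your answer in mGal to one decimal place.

-63.7

Drift-corrected reading = 979253.45 − (-0.008) = 979253.458 mGal
Free-air correction = 0.3086 × 311.5 = 96.13 mGal
Free-air anomaly = 979253.458 − 979388.71 + (96.13) = -39.122 mGal
Bouguer slab correction = 0.04193 × 2.17 × 311.5 = 28.34 mGal
Simple Bouguer anomaly = -39.122 − (28.34) = -67.462 mGal
Complete Bouguer anomaly = -67.462 + 3.77 = -63.692 mGal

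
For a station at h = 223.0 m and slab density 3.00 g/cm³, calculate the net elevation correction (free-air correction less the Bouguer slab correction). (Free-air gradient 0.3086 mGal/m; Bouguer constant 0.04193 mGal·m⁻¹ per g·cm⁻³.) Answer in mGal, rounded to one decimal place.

40.8

Combined gradient = 0.3086 − 0.04193 × 3.00 = 0.1828100 mGal/m
Combined elevation correction = 0.1828100 × 223.0 = 40.8 mGal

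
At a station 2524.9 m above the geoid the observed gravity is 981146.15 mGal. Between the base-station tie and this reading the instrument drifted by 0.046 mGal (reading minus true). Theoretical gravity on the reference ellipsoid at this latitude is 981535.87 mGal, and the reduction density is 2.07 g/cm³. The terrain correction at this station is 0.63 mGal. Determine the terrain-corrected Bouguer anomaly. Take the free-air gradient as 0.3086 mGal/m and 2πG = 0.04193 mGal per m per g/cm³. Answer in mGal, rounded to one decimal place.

170.9

Drift-corrected reading = 981146.15 − (0.046) = 981146.104 mGal
Free-air correction = 0.3086 × 2524.9 = 779.18 mGal
Free-air anomaly = 981146.104 − 981535.87 + (779.18) = 389.414 mGal
Bouguer slab correction = 0.04193 × 2.07 × 2524.9 = 219.15 mGal
Simple Bouguer anomaly = 389.414 − (219.15) = 170.264 mGal
Complete Bouguer anomaly = 170.264 + 0.63 = 170.894 mGal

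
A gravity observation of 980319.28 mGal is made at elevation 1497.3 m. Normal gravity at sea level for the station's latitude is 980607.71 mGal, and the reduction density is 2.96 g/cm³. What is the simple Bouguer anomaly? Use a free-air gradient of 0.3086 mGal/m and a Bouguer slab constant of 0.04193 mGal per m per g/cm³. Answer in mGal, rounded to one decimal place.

Free-air correction = 0.3086 × 1497.3 = 462.07 mGal
Free-air anomaly = 980319.28 − 980607.71 + (462.07) = 173.64 mGal
Bouguer slab correction = 0.04193 × 2.96 × 1497.3 = 185.83 mGal
Simple Bouguer anomaly = 173.64 − (185.83) = -12.19 mGal

-12.2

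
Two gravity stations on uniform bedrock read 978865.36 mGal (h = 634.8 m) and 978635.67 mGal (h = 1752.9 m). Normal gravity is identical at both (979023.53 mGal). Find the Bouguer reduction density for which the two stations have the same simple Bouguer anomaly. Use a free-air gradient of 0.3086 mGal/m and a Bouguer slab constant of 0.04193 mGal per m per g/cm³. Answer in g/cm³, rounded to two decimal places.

Δg_obs = 978635.67 − 978865.36 = -229.69 mGal over Δh = 1752.9 − 634.8 = 1118.1 m
Equal Bouguer anomalies ⇒ Δg_obs + (0.3086 − 0.04193ρ)·Δh = 0
0.3086 − 0.04193ρ = −Δg_obs/Δh = 0.20543
ρ = (0.3086 − 0.20543) / 0.04193 = 2.46 g/cm³

2.46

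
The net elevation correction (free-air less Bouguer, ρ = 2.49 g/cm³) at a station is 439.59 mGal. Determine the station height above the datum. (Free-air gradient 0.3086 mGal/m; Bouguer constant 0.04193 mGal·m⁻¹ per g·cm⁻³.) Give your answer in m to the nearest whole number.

Combined gradient = 0.3086 − 0.04193 × 2.49 = 0.2041943 mGal/m
h = 439.59 / 0.2041943 = 2152.80 m

2153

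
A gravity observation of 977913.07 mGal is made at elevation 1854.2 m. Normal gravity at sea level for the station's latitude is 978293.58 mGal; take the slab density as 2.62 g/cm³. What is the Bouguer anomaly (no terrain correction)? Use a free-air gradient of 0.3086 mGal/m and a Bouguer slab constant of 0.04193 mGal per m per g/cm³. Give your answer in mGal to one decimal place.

Free-air correction = 0.3086 × 1854.2 = 572.21 mGal
Free-air anomaly = 977913.07 − 978293.58 + (572.21) = 191.70 mGal
Bouguer slab correction = 0.04193 × 2.62 × 1854.2 = 203.70 mGal
Simple Bouguer anomaly = 191.70 − (203.70) = -12.00 mGal

-12.0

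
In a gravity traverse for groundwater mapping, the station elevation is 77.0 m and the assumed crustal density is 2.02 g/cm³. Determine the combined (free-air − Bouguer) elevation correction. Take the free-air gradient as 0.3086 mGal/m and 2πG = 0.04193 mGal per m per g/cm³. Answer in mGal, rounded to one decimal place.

Combined gradient = 0.3086 − 0.04193 × 2.02 = 0.2239014 mGal/m
Combined elevation correction = 0.2239014 × 77.0 = 17.2 mGal

17.2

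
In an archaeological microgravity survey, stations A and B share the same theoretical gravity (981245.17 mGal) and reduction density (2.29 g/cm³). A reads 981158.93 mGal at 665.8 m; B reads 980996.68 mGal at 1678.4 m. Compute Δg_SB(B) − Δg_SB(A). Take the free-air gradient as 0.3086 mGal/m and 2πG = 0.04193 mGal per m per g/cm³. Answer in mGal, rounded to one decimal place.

Δg_SB(A) = 981158.93 − 981245.17 + 0.3086×665.8 − 0.04193×2.29×665.8 = 55.30 mGal
Δg_SB(B) = 980996.68 − 981245.17 + 0.3086×1678.4 − 0.04193×2.29×1678.4 = 108.30 mGal
Difference = 108.30 − (55.30) = 53.00 mGal

53.0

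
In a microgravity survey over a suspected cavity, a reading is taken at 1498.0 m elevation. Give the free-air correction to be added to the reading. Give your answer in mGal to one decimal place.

Free-air correction = 0.3086 × 1498.0 = 462.3 mGal

462.3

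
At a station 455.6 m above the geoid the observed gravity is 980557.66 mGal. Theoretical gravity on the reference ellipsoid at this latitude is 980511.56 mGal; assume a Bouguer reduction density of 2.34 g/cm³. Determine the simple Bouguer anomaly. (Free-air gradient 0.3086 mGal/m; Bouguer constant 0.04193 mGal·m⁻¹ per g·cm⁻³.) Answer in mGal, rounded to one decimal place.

Free-air correction = 0.3086 × 455.6 = 140.60 mGal
Free-air anomaly = 980557.66 − 980511.56 + (140.60) = 186.70 mGal
Bouguer slab correction = 0.04193 × 2.34 × 455.6 = 44.70 mGal
Simple Bouguer anomaly = 186.70 − (44.70) = 142.00 mGal

142.0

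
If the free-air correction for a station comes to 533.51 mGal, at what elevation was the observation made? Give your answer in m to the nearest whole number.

1729

h = 533.51 / 0.3086 = 1728.81 m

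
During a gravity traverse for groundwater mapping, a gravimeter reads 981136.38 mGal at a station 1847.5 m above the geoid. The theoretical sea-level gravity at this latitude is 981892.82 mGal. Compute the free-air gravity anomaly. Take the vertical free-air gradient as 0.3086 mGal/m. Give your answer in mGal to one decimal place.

-186.3

Free-air correction = 0.3086 × 1847.5 = 570.14 mGal
Free-air anomaly = 981136.38 − 981892.82 + (570.14) = -186.30 mGal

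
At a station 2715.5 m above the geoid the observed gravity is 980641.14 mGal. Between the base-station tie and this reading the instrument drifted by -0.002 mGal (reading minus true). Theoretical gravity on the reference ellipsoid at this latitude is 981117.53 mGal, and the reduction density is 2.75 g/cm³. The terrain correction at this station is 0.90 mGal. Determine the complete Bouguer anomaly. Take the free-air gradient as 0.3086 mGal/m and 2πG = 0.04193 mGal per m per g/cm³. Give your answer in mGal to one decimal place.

Drift-corrected reading = 980641.14 − (-0.002) = 980641.142 mGal
Free-air correction = 0.3086 × 2715.5 = 838.00 mGal
Free-air anomaly = 980641.142 − 981117.53 + (838.00) = 361.612 mGal
Bouguer slab correction = 0.04193 × 2.75 × 2715.5 = 313.12 mGal
Simple Bouguer anomaly = 361.612 − (313.12) = 48.492 mGal
Complete Bouguer anomaly = 48.492 + 0.90 = 49.392 mGal

49.4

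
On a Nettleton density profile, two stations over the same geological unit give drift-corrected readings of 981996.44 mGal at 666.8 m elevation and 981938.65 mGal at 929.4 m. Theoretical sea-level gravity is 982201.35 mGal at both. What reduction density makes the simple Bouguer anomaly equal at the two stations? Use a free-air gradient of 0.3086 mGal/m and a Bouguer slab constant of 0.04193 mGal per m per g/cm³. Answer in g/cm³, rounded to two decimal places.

2.11

Δg_obs = 981938.65 − 981996.44 = -57.79 mGal over Δh = 929.4 − 666.8 = 262.6 m
Equal Bouguer anomalies ⇒ Δg_obs + (0.3086 − 0.04193ρ)·Δh = 0
0.3086 − 0.04193ρ = −Δg_obs/Δh = 0.22007
ρ = (0.3086 − 0.22007) / 0.04193 = 2.11 g/cm³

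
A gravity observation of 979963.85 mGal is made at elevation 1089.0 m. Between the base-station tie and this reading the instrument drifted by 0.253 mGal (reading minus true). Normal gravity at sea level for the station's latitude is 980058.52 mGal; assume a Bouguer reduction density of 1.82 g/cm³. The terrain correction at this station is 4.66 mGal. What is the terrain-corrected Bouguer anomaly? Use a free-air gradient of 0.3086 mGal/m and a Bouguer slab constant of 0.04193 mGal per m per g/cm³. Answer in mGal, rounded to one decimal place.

162.7

Drift-corrected reading = 979963.85 − (0.253) = 979963.597 mGal
Free-air correction = 0.3086 × 1089.0 = 336.07 mGal
Free-air anomaly = 979963.597 − 980058.52 + (336.07) = 241.147 mGal
Bouguer slab correction = 0.04193 × 1.82 × 1089.0 = 83.10 mGal
Simple Bouguer anomaly = 241.147 − (83.10) = 158.047 mGal
Complete Bouguer anomaly = 158.047 + 4.66 = 162.707 mGal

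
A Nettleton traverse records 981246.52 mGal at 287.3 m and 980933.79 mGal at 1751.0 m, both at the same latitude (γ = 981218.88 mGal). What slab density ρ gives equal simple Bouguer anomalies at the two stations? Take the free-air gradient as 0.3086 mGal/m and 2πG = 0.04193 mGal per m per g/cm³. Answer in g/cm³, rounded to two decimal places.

2.26

Δg_obs = 980933.79 − 981246.52 = -312.73 mGal over Δh = 1751.0 − 287.3 = 1463.7 m
Equal Bouguer anomalies ⇒ Δg_obs + (0.3086 − 0.04193ρ)·Δh = 0
0.3086 − 0.04193ρ = −Δg_obs/Δh = 0.21366
ρ = (0.3086 − 0.21366) / 0.04193 = 2.26 g/cm³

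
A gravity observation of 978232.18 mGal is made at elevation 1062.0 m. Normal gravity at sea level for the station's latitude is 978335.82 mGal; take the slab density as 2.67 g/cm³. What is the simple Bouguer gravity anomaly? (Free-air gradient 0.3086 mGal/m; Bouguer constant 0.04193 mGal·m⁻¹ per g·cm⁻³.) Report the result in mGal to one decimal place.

Free-air correction = 0.3086 × 1062.0 = 327.73 mGal
Free-air anomaly = 978232.18 − 978335.82 + (327.73) = 224.09 mGal
Bouguer slab correction = 0.04193 × 2.67 × 1062.0 = 118.89 mGal
Simple Bouguer anomaly = 224.09 − (118.89) = 105.20 mGal

105.2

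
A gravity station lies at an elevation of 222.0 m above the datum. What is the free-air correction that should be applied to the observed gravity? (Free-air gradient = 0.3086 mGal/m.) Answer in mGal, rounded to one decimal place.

Free-air correction = 0.3086 × 222.0 = 68.5 mGal

68.5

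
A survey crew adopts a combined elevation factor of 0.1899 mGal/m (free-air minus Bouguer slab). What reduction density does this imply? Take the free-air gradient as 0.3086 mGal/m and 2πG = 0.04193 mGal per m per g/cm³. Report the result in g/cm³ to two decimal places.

2.83

0.1899 = 0.3086 − 0.04193 × ρ
ρ = (0.3086 − 0.1899) / 0.04193 = 2.83 g/cm³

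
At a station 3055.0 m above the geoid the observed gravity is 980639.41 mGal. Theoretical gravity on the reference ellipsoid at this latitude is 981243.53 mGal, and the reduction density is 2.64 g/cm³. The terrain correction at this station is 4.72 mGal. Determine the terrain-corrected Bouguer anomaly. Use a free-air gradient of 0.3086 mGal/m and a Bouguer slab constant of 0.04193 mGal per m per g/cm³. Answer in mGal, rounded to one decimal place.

Free-air correction = 0.3086 × 3055.0 = 942.77 mGal
Free-air anomaly = 980639.41 − 981243.53 + (942.77) = 338.65 mGal
Bouguer slab correction = 0.04193 × 2.64 × 3055.0 = 338.17 mGal
Simple Bouguer anomaly = 338.65 − (338.17) = 0.48 mGal
Complete Bouguer anomaly = 0.48 + 4.72 = 5.20 mGal

5.2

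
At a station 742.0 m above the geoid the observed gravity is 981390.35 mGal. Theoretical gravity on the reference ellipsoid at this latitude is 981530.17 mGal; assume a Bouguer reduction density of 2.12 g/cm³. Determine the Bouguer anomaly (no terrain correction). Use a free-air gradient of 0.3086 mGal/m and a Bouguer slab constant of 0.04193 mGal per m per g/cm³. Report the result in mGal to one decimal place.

Free-air correction = 0.3086 × 742.0 = 228.98 mGal
Free-air anomaly = 981390.35 − 981530.17 + (228.98) = 89.16 mGal
Bouguer slab correction = 0.04193 × 2.12 × 742.0 = 65.96 mGal
Simple Bouguer anomaly = 89.16 − (65.96) = 23.20 mGal

23.2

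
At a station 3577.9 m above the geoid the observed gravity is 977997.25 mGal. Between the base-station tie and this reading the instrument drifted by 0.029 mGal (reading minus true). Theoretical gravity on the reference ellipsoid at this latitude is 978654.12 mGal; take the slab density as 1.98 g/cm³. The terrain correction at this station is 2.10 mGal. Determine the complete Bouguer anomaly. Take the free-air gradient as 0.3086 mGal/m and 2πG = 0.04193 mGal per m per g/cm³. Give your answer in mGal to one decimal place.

152.3

Drift-corrected reading = 977997.25 − (0.029) = 977997.221 mGal
Free-air correction = 0.3086 × 3577.9 = 1104.14 mGal
Free-air anomaly = 977997.221 − 978654.12 + (1104.14) = 447.241 mGal
Bouguer slab correction = 0.04193 × 1.98 × 3577.9 = 297.04 mGal
Simple Bouguer anomaly = 447.241 − (297.04) = 150.201 mGal
Complete Bouguer anomaly = 150.201 + 2.10 = 152.301 mGal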